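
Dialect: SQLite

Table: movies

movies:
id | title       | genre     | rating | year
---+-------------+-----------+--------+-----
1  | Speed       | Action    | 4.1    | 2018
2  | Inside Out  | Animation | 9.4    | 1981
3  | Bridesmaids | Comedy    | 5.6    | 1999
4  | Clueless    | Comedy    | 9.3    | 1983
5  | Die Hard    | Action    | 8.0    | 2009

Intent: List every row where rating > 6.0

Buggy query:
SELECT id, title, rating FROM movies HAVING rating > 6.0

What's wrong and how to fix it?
Bug: This is a non-aggregate query (no GROUP BY, no aggregates), so in SQLite the HAVING clause is invalid here; a row-level condition belongs in WHERE

Fix: Replace HAVING with WHERE since the condition applies to individual rows

Corrected query:
SELECT id, title, rating FROM movies WHERE rating > 6.0

Result:
id | title      | rating
---+------------+-------
2  | Inside Out | 9.4   
4  | Clueless   | 9.3   
5  | Die Hard   | 8     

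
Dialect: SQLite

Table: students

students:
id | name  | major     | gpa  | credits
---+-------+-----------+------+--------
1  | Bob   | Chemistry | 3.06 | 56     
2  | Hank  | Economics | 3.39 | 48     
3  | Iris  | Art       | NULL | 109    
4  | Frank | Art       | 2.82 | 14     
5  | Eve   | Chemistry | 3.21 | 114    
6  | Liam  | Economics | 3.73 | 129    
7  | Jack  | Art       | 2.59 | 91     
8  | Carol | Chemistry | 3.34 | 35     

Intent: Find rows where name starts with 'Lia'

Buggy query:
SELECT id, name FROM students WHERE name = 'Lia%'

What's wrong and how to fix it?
Bug: Wildcards only work with LIKE; '=' treats '%' as a literal character

Fix: Use LIKE for wildcard pattern matching

Corrected query:
SELECT id, name FROM students WHERE name LIKE 'Lia%'

Result:
id | name
---+-----
6  | Liam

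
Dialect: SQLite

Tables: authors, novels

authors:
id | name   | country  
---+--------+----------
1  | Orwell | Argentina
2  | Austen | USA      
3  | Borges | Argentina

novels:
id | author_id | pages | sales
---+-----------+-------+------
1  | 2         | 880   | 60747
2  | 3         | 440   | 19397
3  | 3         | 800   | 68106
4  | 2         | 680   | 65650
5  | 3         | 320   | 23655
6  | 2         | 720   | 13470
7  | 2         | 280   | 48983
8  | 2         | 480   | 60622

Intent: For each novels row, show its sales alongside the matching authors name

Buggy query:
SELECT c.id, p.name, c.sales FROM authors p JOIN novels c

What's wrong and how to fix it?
Bug: JOIN with no ON clause produces a cartesian product; every novels row pairs with every authors row

Fix: Specify the join condition linking the foreign key to the parent id

Corrected query:
SELECT c.id, p.name, c.sales FROM authors p JOIN novels c ON c.author_id = p.id

Result:
id | name   | sales
---+--------+------
1  | Austen | 60747
2  | Borges | 19397
3  | Borges | 68106
4  | Austen | 65650
5  | Borges | 23655
6  | Austen | 13470
7  | Austen | 48983
8  | Austen | 60622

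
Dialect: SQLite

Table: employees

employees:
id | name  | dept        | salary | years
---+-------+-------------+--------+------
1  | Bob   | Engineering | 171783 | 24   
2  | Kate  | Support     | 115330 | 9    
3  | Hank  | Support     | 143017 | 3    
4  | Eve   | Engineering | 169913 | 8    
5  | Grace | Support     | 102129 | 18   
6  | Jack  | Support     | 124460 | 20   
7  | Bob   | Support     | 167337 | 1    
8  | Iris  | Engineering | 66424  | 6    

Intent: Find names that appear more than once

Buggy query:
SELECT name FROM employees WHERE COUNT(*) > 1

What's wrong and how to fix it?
Bug: COUNT(*) is an aggregate and cannot be used in WHERE

Fix: Group first, then use HAVING for the count condition

Corrected query:
SELECT name FROM employees GROUP BY name HAVING COUNT(*) > 1

Result:
name
----
Bob 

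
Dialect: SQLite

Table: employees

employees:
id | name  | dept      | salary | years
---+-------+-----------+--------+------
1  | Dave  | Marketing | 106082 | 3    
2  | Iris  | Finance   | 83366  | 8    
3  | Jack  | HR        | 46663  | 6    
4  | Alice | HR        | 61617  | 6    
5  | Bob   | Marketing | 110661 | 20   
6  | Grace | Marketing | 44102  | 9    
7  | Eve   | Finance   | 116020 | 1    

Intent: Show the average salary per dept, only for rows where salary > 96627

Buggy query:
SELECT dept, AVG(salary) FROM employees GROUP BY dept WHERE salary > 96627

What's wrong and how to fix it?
Bug: WHERE cannot follow GROUP BY

Fix: Move the WHERE clause before GROUP BY

Corrected query:
SELECT dept, AVG(salary) FROM employees WHERE salary > 96627 GROUP BY dept

Result:
dept      | AVG(salary)
----------+------------
Finance   | 116020     
Marketing | 108371.5   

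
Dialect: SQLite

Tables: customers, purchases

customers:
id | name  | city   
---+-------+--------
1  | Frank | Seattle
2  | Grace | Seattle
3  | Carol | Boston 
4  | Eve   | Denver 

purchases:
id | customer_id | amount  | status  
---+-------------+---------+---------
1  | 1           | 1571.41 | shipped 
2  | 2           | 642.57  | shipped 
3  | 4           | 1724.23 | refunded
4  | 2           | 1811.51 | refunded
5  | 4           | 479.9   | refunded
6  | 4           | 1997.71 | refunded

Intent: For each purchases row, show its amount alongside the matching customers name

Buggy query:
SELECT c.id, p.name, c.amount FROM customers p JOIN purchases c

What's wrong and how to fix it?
Bug: JOIN with no ON clause produces a cartesian product; every purchases row pairs with every customers row

Fix: Add ON c.customer_id = p.id to the JOIN

Corrected query:
SELECT c.id, p.name, c.amount FROM customers p JOIN purchases c ON c.customer_id = p.id

Result:
id | name  | amount 
---+-------+--------
1  | Frank | 1571.41
2  | Grace | 642.57 
3  | Eve   | 1724.23
4  | Grace | 1811.51
5  | Eve   | 479.9  
6  | Eve   | 1997.71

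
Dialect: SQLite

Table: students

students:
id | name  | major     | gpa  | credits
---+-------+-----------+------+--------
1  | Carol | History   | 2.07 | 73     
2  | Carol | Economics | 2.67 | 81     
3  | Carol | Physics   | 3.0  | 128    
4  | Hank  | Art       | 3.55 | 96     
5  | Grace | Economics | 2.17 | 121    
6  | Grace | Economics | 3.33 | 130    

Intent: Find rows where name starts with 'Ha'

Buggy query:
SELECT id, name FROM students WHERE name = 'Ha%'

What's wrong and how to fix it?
Bug: '=' compares the literal string including the % character; pattern matching needs LIKE

Fix: Replace '=' with LIKE so 'Ha%' is treated as a pattern

Corrected query:
SELECT id, name FROM students WHERE name LIKE 'Ha%'

Result:
id | name
---+-----
4  | Hank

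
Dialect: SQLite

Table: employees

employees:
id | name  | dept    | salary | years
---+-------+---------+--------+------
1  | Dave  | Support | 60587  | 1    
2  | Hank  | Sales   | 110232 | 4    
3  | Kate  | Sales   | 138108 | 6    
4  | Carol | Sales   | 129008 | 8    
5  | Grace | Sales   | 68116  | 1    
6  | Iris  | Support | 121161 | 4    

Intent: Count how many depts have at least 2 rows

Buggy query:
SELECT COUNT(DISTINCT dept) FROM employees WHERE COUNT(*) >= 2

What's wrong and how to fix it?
Bug: COUNT(*) cannot appear in WHERE; the per-group count doesn't exist yet

Fix: Group first with HAVING COUNT(*) >= 2, then COUNT the resulting groups

Corrected query:
SELECT COUNT(*) FROM (SELECT dept FROM employees GROUP BY dept HAVING COUNT(*) >= 2)

Result:
COUNT(*)
--------
2       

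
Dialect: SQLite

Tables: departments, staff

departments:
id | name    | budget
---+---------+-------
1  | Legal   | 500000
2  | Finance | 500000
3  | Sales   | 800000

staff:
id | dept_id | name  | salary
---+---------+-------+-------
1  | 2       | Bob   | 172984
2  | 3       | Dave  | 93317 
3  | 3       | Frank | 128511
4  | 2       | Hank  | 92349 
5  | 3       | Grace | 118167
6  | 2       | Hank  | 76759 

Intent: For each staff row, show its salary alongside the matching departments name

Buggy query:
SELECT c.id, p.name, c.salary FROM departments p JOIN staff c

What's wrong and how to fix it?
Bug: Missing join condition: each staff row is matched to all departments rows instead of just its own

Fix: Add ON c.dept_id = p.id to the JOIN

Corrected query:
SELECT c.id, p.name, c.salary FROM departments p JOIN staff c ON c.dept_id = p.id

Result:
id | name    | salary
---+---------+-------
1  | Finance | 172984
2  | Sales   | 93317 
3  | Sales   | 128511
4  | Finance | 92349 
5  | Sales   | 118167
6  | Finance | 76759 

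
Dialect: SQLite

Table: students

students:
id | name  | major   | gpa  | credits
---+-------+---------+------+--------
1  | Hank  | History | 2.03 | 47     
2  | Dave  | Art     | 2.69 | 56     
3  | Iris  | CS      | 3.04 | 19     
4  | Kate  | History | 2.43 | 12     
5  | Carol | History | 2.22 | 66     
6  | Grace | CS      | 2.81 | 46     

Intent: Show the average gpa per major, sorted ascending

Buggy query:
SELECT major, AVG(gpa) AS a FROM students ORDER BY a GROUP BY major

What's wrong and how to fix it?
Bug: GROUP BY must precede ORDER BY

Fix: Move ORDER BY to the end, after GROUP BY

Corrected query:
SELECT major, AVG(gpa) AS a FROM students GROUP BY major ORDER BY a

Result:
major   | a       
--------+---------
History | 2.226667
Art     | 2.69    
CS      | 2.925   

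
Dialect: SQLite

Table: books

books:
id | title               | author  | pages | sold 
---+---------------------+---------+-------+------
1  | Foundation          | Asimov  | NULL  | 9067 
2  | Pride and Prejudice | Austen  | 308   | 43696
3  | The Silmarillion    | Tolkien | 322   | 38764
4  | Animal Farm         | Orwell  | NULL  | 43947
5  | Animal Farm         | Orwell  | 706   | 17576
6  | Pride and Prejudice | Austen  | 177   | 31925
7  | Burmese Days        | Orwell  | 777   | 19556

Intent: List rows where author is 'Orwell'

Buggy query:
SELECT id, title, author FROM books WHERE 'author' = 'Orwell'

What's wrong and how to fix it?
Bug: 'author' in single quotes is a string literal, not the column; the comparison is literal-vs-literal and never true

Fix: Remove the quotes around the column name (or use double quotes for an identifier)

Corrected query:
SELECT id, title, author FROM books WHERE author = 'Orwell'

Result:
id | title        | author
---+--------------+-------
4  | Animal Farm  | Orwell
5  | Animal Farm  | Orwell
7  | Burmese Days | Orwell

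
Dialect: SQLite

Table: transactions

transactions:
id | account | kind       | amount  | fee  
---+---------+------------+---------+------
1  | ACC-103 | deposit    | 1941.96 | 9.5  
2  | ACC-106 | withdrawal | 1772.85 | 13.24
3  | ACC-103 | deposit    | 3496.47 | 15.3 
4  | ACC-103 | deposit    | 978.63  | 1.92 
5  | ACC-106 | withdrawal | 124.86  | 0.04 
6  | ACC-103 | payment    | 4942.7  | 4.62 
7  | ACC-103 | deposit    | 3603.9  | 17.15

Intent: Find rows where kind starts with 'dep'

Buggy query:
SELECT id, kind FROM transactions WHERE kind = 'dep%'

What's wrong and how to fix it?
Bug: '=' compares the literal string including the % character; pattern matching needs LIKE

Fix: Use LIKE for wildcard pattern matching

Corrected query:
SELECT id, kind FROM transactions WHERE kind LIKE 'dep%'

Result:
id | kind   
---+--------
1  | deposit
3  | deposit
4  | deposit
7  | deposit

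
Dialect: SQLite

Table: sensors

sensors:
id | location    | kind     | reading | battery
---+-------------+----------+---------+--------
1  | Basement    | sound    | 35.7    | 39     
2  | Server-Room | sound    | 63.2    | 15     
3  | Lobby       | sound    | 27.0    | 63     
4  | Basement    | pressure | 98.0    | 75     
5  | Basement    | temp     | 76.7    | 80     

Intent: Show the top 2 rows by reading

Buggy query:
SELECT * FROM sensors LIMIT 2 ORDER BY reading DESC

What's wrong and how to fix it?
Bug: LIMIT must come after ORDER BY

Fix: Sort with ORDER BY, then apply LIMIT

Corrected query:
SELECT * FROM sensors ORDER BY reading DESC LIMIT 2

Result:
id | location | kind     | reading | battery
---+----------+----------+---------+--------
4  | Basement | pressure | 98      | 75     
5  | Basement | temp     | 76.7    | 80     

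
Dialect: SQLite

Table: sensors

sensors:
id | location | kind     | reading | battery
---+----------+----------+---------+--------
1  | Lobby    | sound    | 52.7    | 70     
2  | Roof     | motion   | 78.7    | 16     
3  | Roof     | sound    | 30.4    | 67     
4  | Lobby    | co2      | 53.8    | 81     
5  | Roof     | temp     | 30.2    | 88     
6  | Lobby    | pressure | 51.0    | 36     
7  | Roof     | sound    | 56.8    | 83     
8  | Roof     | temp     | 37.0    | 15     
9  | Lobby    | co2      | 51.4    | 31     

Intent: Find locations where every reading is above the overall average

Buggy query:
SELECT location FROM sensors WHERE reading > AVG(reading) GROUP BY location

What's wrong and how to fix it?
Bug: AVG() is an aggregate; it can't sit directly in WHERE

Fix: Use a subquery for AVG and a HAVING MIN(...) filter so the condition holds for every row in the group

Corrected query:
SELECT location FROM sensors GROUP BY location HAVING MIN(reading) > (SELECT AVG(reading) FROM sensors)

Result:
location
--------
Lobby   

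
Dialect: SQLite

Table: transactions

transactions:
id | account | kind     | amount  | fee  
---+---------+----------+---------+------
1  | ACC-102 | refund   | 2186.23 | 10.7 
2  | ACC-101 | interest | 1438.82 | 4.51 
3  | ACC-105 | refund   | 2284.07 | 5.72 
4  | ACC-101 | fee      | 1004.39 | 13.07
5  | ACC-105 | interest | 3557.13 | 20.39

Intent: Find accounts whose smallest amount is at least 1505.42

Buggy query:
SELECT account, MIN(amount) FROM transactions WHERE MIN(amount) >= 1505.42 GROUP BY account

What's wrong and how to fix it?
Bug: Aggregates like MIN are computed per group after WHERE runs

Fix: Replace WHERE with HAVING after the GROUP BY

Corrected query:
SELECT account, MIN(amount) FROM transactions GROUP BY account HAVING MIN(amount) >= 1505.42

Result:
account | MIN(amount)
--------+------------
ACC-102 | 2186.23    
ACC-105 | 2284.07    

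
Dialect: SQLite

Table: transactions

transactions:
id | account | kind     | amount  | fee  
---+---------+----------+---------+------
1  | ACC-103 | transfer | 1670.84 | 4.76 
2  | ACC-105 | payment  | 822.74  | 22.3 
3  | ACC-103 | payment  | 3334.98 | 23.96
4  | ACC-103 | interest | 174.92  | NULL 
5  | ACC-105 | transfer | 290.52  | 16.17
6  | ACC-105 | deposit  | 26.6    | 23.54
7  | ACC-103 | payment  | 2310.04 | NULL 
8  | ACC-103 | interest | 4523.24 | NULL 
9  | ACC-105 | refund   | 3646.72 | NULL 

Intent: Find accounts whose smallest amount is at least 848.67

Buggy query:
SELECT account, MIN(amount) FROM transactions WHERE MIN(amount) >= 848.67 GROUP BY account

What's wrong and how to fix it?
Bug: Aggregates like MIN are computed per group after WHERE runs

Fix: Replace WHERE with HAVING after the GROUP BY

Corrected query:
SELECT account, MIN(amount) FROM transactions GROUP BY account HAVING MIN(amount) >= 848.67

Result:
(no rows)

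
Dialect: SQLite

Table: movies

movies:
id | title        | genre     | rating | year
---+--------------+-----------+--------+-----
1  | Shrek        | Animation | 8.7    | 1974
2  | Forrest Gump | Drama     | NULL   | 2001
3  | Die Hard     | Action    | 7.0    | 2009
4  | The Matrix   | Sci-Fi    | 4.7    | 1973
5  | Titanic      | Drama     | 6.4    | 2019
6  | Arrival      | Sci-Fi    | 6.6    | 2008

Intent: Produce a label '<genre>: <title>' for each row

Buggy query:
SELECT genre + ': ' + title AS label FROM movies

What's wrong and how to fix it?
Bug: '+' is numeric addition; on text columns SQLite converts them to 0 instead of concatenating

Fix: Use the || operator for string concatenation

Corrected query:
SELECT genre || ': ' || title AS label FROM movies

Result:
label              
-------------------
Animation: Shrek   
Drama: Forrest Gump
Action: Die Hard   
Sci-Fi: The Matrix 
Drama: Titanic     
Sci-Fi: Arrival    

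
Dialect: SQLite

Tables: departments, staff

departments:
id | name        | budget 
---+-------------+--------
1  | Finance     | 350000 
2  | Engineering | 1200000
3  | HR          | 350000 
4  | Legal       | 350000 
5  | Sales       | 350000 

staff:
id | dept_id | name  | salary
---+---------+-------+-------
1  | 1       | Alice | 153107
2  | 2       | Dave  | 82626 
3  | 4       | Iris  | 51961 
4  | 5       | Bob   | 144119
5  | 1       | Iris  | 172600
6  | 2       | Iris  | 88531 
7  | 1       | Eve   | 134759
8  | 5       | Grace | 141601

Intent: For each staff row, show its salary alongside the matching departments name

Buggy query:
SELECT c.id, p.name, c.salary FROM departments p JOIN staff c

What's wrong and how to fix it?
Bug: JOIN with no ON clause produces a cartesian product; every staff row pairs with every departments row

Fix: Specify the join condition linking the foreign key to the parent id

Corrected query:
SELECT c.id, p.name, c.salary FROM departments p JOIN staff c ON c.dept_id = p.id

Result:
id | name        | salary
---+-------------+-------
1  | Finance     | 153107
2  | Engineering | 82626 
3  | Legal       | 51961 
4  | Sales       | 144119
5  | Finance     | 172600
6  | Engineering | 88531 
7  | Finance     | 134759
8  | Sales       | 141601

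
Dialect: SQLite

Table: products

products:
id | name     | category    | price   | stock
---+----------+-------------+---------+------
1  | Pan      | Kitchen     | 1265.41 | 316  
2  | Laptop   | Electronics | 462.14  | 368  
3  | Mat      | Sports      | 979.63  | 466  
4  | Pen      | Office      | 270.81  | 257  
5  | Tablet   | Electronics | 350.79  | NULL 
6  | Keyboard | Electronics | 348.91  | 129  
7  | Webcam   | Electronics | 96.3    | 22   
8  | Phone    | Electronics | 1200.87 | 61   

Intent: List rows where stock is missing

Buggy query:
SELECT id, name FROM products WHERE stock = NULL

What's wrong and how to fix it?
Bug: '= NULL' is always unknown in SQL three-valued logic, so no rows match

Fix: Replace '= NULL' with 'IS NULL'

Corrected query:
SELECT id, name FROM products WHERE stock IS NULL

Result:
id | name  
---+-------
5  | Tablet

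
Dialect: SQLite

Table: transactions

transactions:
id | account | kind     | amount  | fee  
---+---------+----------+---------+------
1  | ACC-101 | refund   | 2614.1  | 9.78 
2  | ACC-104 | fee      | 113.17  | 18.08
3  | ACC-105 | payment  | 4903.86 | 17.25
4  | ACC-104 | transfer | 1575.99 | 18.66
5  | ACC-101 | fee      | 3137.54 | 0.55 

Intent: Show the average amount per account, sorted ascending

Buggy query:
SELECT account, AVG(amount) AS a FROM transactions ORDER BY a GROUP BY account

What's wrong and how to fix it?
Bug: GROUP BY must precede ORDER BY

Fix: Reorder: SELECT … FROM … GROUP BY … ORDER BY …

Corrected query:
SELECT account, AVG(amount) AS a FROM transactions GROUP BY account ORDER BY a

Result:
account | a      
--------+--------
ACC-104 | 844.58 
ACC-101 | 2875.82
ACC-105 | 4903.86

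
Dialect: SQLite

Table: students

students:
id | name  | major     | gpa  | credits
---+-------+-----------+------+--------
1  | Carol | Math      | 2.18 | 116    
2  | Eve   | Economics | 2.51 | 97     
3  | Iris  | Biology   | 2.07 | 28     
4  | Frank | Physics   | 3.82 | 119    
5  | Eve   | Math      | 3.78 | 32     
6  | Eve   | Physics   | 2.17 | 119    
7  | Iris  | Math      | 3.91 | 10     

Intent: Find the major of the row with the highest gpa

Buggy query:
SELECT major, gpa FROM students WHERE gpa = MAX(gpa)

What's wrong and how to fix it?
Bug: MAX(gpa) is an aggregate and cannot be used directly in WHERE

Fix: Use a subquery: WHERE gpa = (SELECT MAX(gpa) FROM students)

Corrected query:
SELECT major, gpa FROM students WHERE gpa = (SELECT MAX(gpa) FROM students)

Result:
major | gpa 
------+-----
Math  | 3.91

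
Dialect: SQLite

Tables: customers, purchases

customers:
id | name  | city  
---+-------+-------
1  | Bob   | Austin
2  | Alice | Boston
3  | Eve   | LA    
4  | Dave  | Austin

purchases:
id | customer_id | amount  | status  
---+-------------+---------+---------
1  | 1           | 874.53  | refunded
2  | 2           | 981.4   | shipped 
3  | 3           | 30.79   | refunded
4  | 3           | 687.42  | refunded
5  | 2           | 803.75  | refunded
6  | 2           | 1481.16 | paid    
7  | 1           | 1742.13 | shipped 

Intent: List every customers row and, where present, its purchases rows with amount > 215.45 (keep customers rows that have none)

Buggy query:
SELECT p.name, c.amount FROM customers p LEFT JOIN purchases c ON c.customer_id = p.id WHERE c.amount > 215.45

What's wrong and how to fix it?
Bug: Filtering c.amount in WHERE discards the NULL rows produced by LEFT JOIN, turning it into an inner join

Fix: Put 'c.amount > 215.45' in the JOIN's ON clause instead of WHERE

Corrected query:
SELECT p.name, c.amount FROM customers p LEFT JOIN purchases c ON c.customer_id = p.id AND c.amount > 215.45

Result:
name  | amount 
------+--------
Bob   | 874.53 
Bob   | 1742.13
Alice | 803.75 
Alice | 981.4  
Alice | 1481.16
Eve   | 687.42 
Dave  | NULL   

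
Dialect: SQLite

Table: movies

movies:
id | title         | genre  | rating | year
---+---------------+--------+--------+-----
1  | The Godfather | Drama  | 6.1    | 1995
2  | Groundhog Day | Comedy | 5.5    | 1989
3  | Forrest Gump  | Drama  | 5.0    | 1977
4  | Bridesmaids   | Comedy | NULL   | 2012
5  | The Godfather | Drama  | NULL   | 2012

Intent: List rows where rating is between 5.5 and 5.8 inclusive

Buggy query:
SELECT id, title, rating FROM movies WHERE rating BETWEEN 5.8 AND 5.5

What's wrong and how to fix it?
Bug: The bounds are reversed; BETWEEN a AND b requires a <= b to match anything

Fix: Swap the bounds so the smaller value comes first

Corrected query:
SELECT id, title, rating FROM movies WHERE rating BETWEEN 5.5 AND 5.8

Result:
id | title         | rating
---+---------------+-------
2  | Groundhog Day | 5.5   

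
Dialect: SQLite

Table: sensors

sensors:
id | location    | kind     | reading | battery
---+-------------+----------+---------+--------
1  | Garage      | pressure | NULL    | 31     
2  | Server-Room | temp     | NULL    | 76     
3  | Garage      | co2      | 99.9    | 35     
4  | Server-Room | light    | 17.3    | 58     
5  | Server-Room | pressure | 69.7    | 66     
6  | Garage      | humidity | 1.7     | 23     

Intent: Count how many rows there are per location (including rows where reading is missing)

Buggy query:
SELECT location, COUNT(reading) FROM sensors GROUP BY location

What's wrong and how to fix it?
Bug: COUNT(column) counts non-NULL values only; rows with NULL reading aren't counted

Fix: Replace COUNT(reading) with COUNT(*)

Corrected query:
SELECT location, COUNT(*) FROM sensors GROUP BY location

Result:
location    | COUNT(*)
------------+---------
Garage      | 3       
Server-Room | 3       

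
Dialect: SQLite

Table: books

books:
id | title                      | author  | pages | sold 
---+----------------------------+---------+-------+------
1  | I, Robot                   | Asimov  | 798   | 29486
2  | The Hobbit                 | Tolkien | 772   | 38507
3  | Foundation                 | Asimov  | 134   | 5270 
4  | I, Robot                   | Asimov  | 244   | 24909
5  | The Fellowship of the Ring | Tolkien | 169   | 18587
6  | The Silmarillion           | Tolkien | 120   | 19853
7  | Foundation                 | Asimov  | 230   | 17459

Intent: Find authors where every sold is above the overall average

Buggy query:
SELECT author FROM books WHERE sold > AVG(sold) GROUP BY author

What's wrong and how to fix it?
Bug: AVG() is an aggregate; it can't sit directly in WHERE

Fix: Use a subquery for AVG and a HAVING MIN(...) filter so the condition holds for every row in the group

Corrected query:
SELECT author FROM books GROUP BY author HAVING MIN(sold) > (SELECT AVG(sold) FROM books)

Result:
(no rows)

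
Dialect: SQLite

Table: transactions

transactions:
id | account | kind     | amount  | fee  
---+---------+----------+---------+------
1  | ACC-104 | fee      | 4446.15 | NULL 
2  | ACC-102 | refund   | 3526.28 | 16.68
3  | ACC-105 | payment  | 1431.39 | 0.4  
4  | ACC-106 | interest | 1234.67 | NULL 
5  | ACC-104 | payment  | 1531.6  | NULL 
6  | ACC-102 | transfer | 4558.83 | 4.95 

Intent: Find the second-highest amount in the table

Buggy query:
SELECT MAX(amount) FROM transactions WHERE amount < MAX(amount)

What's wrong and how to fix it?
Bug: The inner MAX is an aggregate inside WHERE, which is not allowed

Fix: Compute the overall MAX in a subquery, then take MAX of rows below it

Corrected query:
SELECT MAX(amount) FROM transactions WHERE amount < (SELECT MAX(amount) FROM transactions)

Result:
MAX(amount)
-----------
4446.15    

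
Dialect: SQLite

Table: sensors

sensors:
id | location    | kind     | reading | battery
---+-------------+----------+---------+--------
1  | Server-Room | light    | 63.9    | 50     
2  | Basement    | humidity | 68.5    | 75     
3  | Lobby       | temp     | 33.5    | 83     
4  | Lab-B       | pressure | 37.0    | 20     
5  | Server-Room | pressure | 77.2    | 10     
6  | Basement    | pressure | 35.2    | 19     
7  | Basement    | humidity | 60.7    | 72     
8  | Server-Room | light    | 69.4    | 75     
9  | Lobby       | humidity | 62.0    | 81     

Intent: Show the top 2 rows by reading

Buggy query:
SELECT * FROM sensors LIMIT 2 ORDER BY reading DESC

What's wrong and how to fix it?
Bug: ORDER BY cannot follow LIMIT; LIMIT is the final clause

Fix: Sort with ORDER BY, then apply LIMIT

Corrected query:
SELECT * FROM sensors ORDER BY reading DESC LIMIT 2

Result:
id | location    | kind     | reading | battery
---+-------------+----------+---------+--------
5  | Server-Room | pressure | 77.2    | 10     
8  | Server-Room | light    | 69.4    | 75     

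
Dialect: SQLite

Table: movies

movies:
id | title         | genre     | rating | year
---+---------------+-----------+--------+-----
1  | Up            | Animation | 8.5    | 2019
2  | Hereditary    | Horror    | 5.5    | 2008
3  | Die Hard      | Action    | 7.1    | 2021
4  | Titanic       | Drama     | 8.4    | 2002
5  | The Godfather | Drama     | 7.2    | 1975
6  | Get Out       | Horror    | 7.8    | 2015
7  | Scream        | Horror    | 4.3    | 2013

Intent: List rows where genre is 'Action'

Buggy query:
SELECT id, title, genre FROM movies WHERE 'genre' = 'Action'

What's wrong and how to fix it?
Bug: Single quotes denote string literals in SQL; the column name is being compared as a constant string

Fix: Reference the column as genre without single quotes

Corrected query:
SELECT id, title, genre FROM movies WHERE genre = 'Action'

Result:
id | title    | genre 
---+----------+-------
3  | Die Hard | Action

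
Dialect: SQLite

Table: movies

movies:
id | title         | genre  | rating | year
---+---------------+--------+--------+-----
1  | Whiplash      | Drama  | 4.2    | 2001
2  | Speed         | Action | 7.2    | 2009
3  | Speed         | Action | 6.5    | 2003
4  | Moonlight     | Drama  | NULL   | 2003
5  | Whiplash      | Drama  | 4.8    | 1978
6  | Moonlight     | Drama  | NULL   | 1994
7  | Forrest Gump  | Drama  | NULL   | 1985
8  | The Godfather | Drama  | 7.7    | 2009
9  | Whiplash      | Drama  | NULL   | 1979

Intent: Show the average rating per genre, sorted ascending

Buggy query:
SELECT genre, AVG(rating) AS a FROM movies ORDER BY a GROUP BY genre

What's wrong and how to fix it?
Bug: GROUP BY must precede ORDER BY

Fix: Move ORDER BY to the end, after GROUP BY

Corrected query:
SELECT genre, AVG(rating) AS a FROM movies GROUP BY genre ORDER BY a

Result:
genre  | a       
-------+---------
Drama  | 5.566667
Action | 6.85    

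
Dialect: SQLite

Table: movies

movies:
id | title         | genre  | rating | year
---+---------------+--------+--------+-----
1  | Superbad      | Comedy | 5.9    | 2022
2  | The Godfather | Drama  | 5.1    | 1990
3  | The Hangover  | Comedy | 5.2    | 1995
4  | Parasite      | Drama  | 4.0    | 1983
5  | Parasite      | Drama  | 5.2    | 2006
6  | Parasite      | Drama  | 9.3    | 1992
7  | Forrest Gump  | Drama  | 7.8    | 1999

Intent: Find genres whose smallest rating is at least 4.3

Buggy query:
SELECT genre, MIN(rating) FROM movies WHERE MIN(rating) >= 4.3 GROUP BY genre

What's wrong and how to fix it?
Bug: MIN() in WHERE is a misuse of aggregate

Fix: Use HAVING for the per-group MIN condition

Corrected query:
SELECT genre, MIN(rating) FROM movies GROUP BY genre HAVING MIN(rating) >= 4.3

Result:
genre  | MIN(rating)
-------+------------
Comedy | 5.2        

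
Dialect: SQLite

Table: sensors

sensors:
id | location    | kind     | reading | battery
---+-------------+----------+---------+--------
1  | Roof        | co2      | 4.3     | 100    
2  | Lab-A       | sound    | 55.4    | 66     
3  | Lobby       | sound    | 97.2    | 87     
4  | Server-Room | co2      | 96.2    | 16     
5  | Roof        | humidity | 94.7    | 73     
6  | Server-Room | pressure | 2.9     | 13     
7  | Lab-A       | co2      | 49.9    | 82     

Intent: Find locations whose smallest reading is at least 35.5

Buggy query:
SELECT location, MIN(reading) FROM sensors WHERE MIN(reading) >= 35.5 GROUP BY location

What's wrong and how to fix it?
Bug: Aggregates like MIN are computed per group after WHERE runs

Fix: Replace WHERE with HAVING after the GROUP BY

Corrected query:
SELECT location, MIN(reading) FROM sensors GROUP BY location HAVING MIN(reading) >= 35.5

Result:
location | MIN(reading)
---------+-------------
Lab-A    | 49.9        
Lobby    | 97.2        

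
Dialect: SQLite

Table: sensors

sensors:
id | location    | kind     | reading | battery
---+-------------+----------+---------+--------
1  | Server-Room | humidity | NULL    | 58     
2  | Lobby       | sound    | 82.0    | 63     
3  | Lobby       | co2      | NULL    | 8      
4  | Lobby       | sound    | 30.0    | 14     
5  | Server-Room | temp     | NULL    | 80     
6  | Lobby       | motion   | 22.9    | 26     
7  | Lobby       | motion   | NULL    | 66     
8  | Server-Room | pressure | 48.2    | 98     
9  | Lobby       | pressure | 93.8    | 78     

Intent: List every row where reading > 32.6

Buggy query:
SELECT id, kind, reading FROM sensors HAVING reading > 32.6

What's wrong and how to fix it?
Bug: This is a non-aggregate query (no GROUP BY, no aggregates), so in SQLite the HAVING clause is invalid here; a row-level condition belongs in WHERE

Fix: Use WHERE for row-level filtering

Corrected query:
SELECT id, kind, reading FROM sensors WHERE reading > 32.6

Result:
id | kind     | reading
---+----------+--------
2  | sound    | 82     
8  | pressure | 48.2   
9  | pressure | 93.8   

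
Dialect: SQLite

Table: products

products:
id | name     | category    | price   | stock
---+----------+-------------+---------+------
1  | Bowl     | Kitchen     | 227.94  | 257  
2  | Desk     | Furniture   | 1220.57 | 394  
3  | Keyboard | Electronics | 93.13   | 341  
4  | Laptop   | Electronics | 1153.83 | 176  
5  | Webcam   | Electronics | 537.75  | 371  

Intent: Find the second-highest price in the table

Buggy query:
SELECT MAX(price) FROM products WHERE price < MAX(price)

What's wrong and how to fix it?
Bug: The inner MAX is an aggregate inside WHERE, which is not allowed

Fix: Put the inner MAX in a scalar subquery

Corrected query:
SELECT MAX(price) FROM products WHERE price < (SELECT MAX(price) FROM products)

Result:
MAX(price)
----------
1153.83   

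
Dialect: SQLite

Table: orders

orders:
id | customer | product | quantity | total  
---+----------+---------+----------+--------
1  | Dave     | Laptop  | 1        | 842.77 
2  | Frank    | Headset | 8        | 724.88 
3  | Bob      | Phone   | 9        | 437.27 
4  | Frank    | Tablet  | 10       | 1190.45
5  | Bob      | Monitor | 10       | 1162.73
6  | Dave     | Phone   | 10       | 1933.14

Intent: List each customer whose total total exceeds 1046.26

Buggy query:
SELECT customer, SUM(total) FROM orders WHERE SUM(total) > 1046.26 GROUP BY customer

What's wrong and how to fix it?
Bug: Aggregate functions cannot appear in a WHERE clause

Fix: Use HAVING (which filters groups after aggregation) instead of WHERE

Corrected query:
SELECT customer, SUM(total) FROM orders GROUP BY customer HAVING SUM(total) > 1046.26

Result:
customer | SUM(total)
---------+-----------
Bob      | 1600      
Dave     | 2775.91   
Frank    | 1915.33   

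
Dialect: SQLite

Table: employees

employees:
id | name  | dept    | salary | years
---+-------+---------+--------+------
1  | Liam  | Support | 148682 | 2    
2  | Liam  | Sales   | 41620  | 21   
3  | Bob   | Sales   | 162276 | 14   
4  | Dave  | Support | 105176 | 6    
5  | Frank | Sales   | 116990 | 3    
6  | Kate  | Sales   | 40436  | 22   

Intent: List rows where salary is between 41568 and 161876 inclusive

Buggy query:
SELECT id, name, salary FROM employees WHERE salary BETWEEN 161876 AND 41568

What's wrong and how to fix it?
Bug: The bounds are reversed; BETWEEN a AND b requires a <= b to match anything

Fix: Write BETWEEN 41568 AND 161876

Corrected query:
SELECT id, name, salary FROM employees WHERE salary BETWEEN 41568 AND 161876

Result:
id | name  | salary
---+-------+-------
1  | Liam  | 148682
2  | Liam  | 41620 
4  | Dave  | 105176
5  | Frank | 116990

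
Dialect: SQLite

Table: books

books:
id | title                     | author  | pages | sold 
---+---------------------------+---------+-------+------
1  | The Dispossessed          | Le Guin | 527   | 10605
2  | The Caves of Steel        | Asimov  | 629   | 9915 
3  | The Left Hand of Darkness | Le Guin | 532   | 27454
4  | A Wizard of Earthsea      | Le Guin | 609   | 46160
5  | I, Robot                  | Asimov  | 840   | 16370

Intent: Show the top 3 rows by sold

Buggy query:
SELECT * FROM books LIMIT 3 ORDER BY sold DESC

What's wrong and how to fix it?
Bug: ORDER BY cannot follow LIMIT; LIMIT is the final clause

Fix: Swap the clauses: ORDER BY first, then LIMIT

Corrected query:
SELECT * FROM books ORDER BY sold DESC LIMIT 3

Result:
id | title                     | author  | pages | sold 
---+---------------------------+---------+-------+------
4  | A Wizard of Earthsea      | Le Guin | 609   | 46160
3  | The Left Hand of Darkness | Le Guin | 532   | 27454
5  | I, Robot                  | Asimov  | 840   | 16370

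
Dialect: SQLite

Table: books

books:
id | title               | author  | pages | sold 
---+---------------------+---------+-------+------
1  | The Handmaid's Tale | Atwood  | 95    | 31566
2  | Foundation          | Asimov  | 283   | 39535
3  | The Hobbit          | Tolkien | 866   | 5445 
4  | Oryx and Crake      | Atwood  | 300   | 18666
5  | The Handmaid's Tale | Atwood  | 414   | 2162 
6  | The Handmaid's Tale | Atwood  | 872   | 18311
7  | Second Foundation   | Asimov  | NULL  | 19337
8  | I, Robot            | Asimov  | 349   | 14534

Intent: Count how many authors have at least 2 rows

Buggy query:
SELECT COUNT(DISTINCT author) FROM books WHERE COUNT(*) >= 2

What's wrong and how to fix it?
Bug: WHERE filters individual rows, not groups, so a group-level COUNT is invalid there

Fix: Group first with HAVING COUNT(*) >= 2, then COUNT the resulting groups

Corrected query:
SELECT COUNT(*) FROM (SELECT author FROM books GROUP BY author HAVING COUNT(*) >= 2)

Result:
COUNT(*)
--------
2       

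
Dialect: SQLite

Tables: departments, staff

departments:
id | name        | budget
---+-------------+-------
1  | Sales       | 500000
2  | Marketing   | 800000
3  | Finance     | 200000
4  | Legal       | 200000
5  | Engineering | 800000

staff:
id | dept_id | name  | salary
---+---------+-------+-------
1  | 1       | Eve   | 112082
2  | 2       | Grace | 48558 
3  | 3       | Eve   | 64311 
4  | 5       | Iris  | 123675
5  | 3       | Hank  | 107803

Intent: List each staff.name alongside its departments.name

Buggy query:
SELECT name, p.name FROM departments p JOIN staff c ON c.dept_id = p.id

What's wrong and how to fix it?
Bug: 'name' exists in both joined tables, so the database can't tell which one is meant

Fix: Qualify the column with its table alias (c.name)

Corrected query:
SELECT c.name, p.name FROM departments p JOIN staff c ON c.dept_id = p.id

Result:
name  | name       
------+------------
Eve   | Sales      
Grace | Marketing  
Eve   | Finance    
Iris  | Engineering
Hank  | Finance    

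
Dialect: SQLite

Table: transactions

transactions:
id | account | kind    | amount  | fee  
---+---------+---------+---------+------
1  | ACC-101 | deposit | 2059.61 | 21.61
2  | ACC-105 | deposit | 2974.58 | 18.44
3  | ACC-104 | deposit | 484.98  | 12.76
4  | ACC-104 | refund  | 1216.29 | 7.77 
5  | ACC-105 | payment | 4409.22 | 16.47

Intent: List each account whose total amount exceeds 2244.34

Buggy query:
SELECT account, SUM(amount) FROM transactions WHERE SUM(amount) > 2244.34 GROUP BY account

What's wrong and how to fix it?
Bug: SUM(amount) is an aggregate, but WHERE filters rows before aggregation

Fix: Use HAVING (which filters groups after aggregation) instead of WHERE

Corrected query:
SELECT account, SUM(amount) FROM transactions GROUP BY account HAVING SUM(amount) > 2244.34

Result:
account | SUM(amount)
--------+------------
ACC-105 | 7383.8     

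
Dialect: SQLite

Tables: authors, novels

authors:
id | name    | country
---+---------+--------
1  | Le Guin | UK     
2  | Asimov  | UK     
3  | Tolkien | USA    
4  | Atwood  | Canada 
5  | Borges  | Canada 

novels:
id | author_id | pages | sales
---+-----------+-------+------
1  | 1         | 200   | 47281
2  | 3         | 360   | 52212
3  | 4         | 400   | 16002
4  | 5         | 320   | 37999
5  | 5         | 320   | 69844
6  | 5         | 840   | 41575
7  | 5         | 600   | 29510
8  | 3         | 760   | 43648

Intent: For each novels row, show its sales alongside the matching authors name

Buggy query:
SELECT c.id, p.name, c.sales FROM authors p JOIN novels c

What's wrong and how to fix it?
Bug: JOIN with no ON clause produces a cartesian product; every novels row pairs with every authors row

Fix: Add ON c.author_id = p.id to the JOIN

Corrected query:
SELECT c.id, p.name, c.sales FROM authors p JOIN novels c ON c.author_id = p.id

Result:
id | name    | sales
---+---------+------
1  | Le Guin | 47281
2  | Tolkien | 52212
3  | Atwood  | 16002
4  | Borges  | 37999
5  | Borges  | 69844
6  | Borges  | 41575
7  | Borges  | 29510
8  | Tolkien | 43648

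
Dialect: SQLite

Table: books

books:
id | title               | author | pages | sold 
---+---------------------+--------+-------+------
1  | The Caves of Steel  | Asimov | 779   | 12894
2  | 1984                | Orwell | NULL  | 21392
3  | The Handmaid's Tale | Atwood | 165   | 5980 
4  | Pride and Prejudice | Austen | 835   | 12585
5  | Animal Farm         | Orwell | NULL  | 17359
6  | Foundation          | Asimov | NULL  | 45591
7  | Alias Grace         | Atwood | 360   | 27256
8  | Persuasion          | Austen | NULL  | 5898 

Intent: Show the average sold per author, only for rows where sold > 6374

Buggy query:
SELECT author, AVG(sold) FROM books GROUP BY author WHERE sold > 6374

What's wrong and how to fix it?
Bug: Row-level WHERE must come before GROUP BY in the clause order

Fix: Place WHERE between FROM and GROUP BY

Corrected query:
SELECT author, AVG(sold) FROM books WHERE sold > 6374 GROUP BY author

Result:
author | AVG(sold)
-------+----------
Asimov | 29242.5  
Atwood | 27256    
Austen | 12585    
Orwell | 19375.5  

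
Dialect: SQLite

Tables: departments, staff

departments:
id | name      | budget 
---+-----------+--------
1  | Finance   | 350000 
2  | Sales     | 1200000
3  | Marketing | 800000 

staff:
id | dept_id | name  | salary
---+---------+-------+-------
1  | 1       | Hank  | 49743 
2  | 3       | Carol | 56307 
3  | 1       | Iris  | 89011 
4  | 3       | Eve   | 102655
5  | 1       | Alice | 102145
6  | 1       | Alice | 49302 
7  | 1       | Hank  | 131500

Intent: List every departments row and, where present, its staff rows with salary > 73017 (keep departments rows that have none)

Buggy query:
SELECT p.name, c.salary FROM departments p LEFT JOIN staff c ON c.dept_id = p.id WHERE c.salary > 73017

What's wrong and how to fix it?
Bug: Filtering c.salary in WHERE discards the NULL rows produced by LEFT JOIN, turning it into an inner join

Fix: Put 'c.salary > 73017' in the JOIN's ON clause instead of WHERE

Corrected query:
SELECT p.name, c.salary FROM departments p LEFT JOIN staff c ON c.dept_id = p.id AND c.salary > 73017

Result:
name      | salary
----------+-------
Finance   | 89011 
Finance   | 102145
Finance   | 131500
Sales     | NULL  
Marketing | 102655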